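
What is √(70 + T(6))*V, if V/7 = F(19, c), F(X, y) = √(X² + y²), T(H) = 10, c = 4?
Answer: 28*√1885 ≈ 1215.7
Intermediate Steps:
V = 7*√377 (V = 7*√(19² + 4²) = 7*√(361 + 16) = 7*√377 ≈ 135.92)
√(70 + T(6))*V = √(70 + 10)*(7*√377) = √80*(7*√377) = (4*√5)*(7*√377) = 28*√1885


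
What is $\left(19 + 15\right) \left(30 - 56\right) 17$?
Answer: $-15028$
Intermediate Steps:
$\left(19 + 15\right) \left(30 - 56\right) 17 = 34 \left(-26\right) 17 = \left(-884\right) 17 = -15028$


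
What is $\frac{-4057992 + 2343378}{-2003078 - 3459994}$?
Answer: $\frac{285769}{910512} \approx 0.31386$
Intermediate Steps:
$\frac{-4057992 + 2343378}{-2003078 - 3459994} = - \frac{1714614}{-5463072} = \left(-1714614\right) \left(- \frac{1}{5463072}\right) = \frac{285769}{910512}$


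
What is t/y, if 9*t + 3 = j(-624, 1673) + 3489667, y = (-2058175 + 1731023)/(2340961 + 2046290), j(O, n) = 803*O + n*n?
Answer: -8463769098257/981456 ≈ -8.6237e+6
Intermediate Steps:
j(O, n) = n² + 803*O (j(O, n) = 803*O + n² = n² + 803*O)
y = -327152/4387251 ≈ -0.074569
t = 5787521/9 (t = -⅓ + ((1673² + 803*(-624)) + 3489667)/9 = -⅓ + ((2798929 - 501072) + 3489667)/9 = -⅓ + (2297857 + 3489667)/9 = -⅓ + (⅑)*5787524 = -⅓ + 5787524/9 = 5787521/9 ≈ 6.4306e+5)
t/y = 5787521/(9*(-327152/4387251)) = (5787521/9)*(-4387251/327152) = -8463769098257/981456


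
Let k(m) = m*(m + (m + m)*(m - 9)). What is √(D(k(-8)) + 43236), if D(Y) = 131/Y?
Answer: √3013371933/264 ≈ 207.93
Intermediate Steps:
k(m) = m*(m + 2*m*(-9 + m)) (k(m) = m*(m + (2*m)*(-9 + m)) = m*(m + 2*m*(-9 + m)))
√(D(k(-8)) + 43236) = √(131/(((-8)²*(-17 + 2*(-8)))) + 43236) = √(131/((64*(-17 - 16))) + 43236) = √(131/((64*(-33))) + 43236) = √(131/(-2112) + 43236) = √(131*(-1/2112) + 43236) = √(-131/2112 + 43236) = √(91314301/2112) = √3013371933/264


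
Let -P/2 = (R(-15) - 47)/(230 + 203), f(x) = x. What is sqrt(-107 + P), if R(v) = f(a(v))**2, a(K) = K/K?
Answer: I*sqrt(20021487)/433 ≈ 10.334*I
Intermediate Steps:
a(K) = 1
R(v) = 1 (R(v) = 1**2 = 1)
P = 92/433 (P = -2*(1 - 47)/(230 + 203) = -(-92)/433 = -2*(-46/433) = 92/433 ≈ 0.21247)
sqrt(-107 + P) = sqrt(-107 + 92/433) = sqrt(-46239/433) = I*sqrt(20021487)/433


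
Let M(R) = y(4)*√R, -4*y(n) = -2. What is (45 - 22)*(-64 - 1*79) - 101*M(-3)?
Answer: -3289 - 101*I*√3/2 ≈ -3289.0 - 87.469*I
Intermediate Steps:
y(n) = ½ (y(n) = -¼*(-2) = ½)
M(R) = √R/2
(45 - 22)*(-64 - 1*79) - 101*M(-3) = (45 - 22)*(-64 - 1*79) - 101*√(-3)/2 = 23*(-64 - 79) - 101*I*√3/2 = 23*(-143) - 101*I*√3/2 = -3289 - 101*I*√3/2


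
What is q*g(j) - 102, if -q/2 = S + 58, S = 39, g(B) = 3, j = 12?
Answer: -684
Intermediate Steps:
q = -194 (q = -2*(39 + 58) = -2*97 = -194)
q*g(j) - 102 = -194*3 - 102 = -582 - 102 = -684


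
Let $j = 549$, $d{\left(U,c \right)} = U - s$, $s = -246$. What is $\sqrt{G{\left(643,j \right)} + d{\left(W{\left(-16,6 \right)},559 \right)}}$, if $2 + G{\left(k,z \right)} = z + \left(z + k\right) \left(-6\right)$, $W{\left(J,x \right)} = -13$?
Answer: $6 i \sqrt{177} \approx 79.825 i$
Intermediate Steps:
$d{\left(U,c \right)} = 246 + U$ ($d{\left(U,c \right)} = U - -246 = U + 246 = 246 + U$)
$G{\left(k,z \right)} = -2 - 6 k - 5 z$ ($G{\left(k,z \right)} = -2 + \left(z + \left(z + k\right) \left(-6\right)\right) = -2 + \left(z + \left(k + z\right) \left(-6\right)\right) = -2 + \left(z - \left(6 k + 6 z\right)\right) = -2 - \left(5 z + 6 k\right) = -2 - 6 k - 5 z$)
$\sqrt{G{\left(643,j \right)} + d{\left(W{\left(-16,6 \right)},559 \right)}} = \sqrt{\left(-2 - 3858 - 2745\right) + \left(246 - 13\right)} = \sqrt{\left(-2 - 3858 - 2745\right) + 233} = \sqrt{-6605 + 233} = \sqrt{-6372} = 6 i \sqrt{177}$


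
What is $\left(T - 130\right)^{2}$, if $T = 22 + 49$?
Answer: $3481$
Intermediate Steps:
$T = 71$
$\left(T - 130\right)^{2} = \left(71 - 130\right)^{2} = \left(-59\right)^{2} = 3481$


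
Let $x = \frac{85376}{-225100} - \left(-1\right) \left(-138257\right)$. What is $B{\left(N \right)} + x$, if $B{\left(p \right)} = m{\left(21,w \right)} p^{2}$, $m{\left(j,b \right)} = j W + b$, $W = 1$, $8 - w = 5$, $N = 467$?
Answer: $\frac{286770569381}{56275} \approx 5.0959 \cdot 10^{6}$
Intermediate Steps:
$w = 3$ ($w = 8 - 5 = 3$)
$m{\left(j,b \right)} = b + j$ ($m{\left(j,b \right)} = j 1 + b = j + b = b + j$)
$x = - \frac{7780434019}{56275}$ ($x = 85376 \left(- \frac{1}{225100}\right) - 138257 = - \frac{21344}{56275} - 138257 = - \frac{7780434019}{56275} \approx -1.3826 \cdot 10^{5}$)
$B{\left(p \right)} = 24 p^{2}$ ($B{\left(p \right)} = \left(3 + 21\right) p^{2} = 24 p^{2}$)
$B{\left(N \right)} + x = 24 \cdot 467^{2} - \frac{7780434019}{56275} = 24 \cdot 218089 - \frac{7780434019}{56275} = 5234136 - \frac{7780434019}{56275} = \frac{286770569381}{56275}$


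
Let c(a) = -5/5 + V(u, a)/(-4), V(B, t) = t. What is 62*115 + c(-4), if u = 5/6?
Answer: 7130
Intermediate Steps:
u = 5/6 (u = 5*(1/6) = 5/6 ≈ 0.83333)
c(a) = -1 - a/4 (c(a) = -5/5 + a/(-4) = -5*1/5 + a*(-1/4) = -1 - a/4)
62*115 + c(-4) = 62*115 + (-1 - 1/4*(-4)) = 7130 + (-1 + 1) = 7130 + 0 = 7130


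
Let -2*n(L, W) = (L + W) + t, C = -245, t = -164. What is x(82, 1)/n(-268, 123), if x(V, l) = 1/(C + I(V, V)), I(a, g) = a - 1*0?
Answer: -2/50367 ≈ -3.9709e-5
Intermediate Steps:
I(a, g) = a (I(a, g) = a + 0 = a)
n(L, W) = 82 - L/2 - W/2 (n(L, W) = -((L + W) - 164)/2 = -(-164 + L + W)/2 = 82 - L/2 - W/2)
x(V, l) = 1/(-245 + V)
x(82, 1)/n(-268, 123) = 1/((-245 + 82)*(82 - 1/2*(-268) - 1/2*123)) = 1/((-163)*(82 + 134 - 123/2)) = -1/(163*309/2) = -1/163*2/309 = -2/50367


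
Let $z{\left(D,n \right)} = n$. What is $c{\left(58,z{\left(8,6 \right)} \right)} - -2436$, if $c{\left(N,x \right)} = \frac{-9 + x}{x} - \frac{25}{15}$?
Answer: $\frac{14603}{6} \approx 2433.8$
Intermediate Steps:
$c{\left(N,x \right)} = - \frac{5}{3} + \frac{-9 + x}{x}$ ($c{\left(N,x \right)} = \frac{-9 + x}{x} - \frac{5}{3} = - \frac{5}{3} + \frac{-9 + x}{x}$)
$c{\left(58,z{\left(8,6 \right)} \right)} - -2436 = \left(- \frac{2}{3} - \frac{9}{6}\right) - -2436 = \left(- \frac{2}{3} - \frac{3}{2}\right) + 2436 = - \frac{13}{6} + 2436 = \frac{14603}{6}$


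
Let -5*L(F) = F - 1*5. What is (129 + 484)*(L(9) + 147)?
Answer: 448103/5 ≈ 89621.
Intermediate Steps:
L(F) = 1 - F/5 (L(F) = -(F - 1*5)/5 = -(F - 5)/5 = -(-5 + F)/5 = 1 - F/5)
(129 + 484)*(L(9) + 147) = (129 + 484)*((1 - ⅕*9) + 147) = 613*((1 - 9/5) + 147) = 613*(-⅘ + 147) = 613*(731/5) = 448103/5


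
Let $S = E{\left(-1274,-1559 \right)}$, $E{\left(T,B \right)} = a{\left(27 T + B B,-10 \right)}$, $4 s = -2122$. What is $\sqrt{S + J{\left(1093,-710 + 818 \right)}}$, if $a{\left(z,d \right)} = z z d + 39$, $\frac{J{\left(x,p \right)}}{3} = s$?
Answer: $\frac{i \sqrt{229648549721770}}{2} \approx 7.5771 \cdot 10^{6} i$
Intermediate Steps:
$s = - \frac{1061}{2}$ ($s = \frac{1}{4} \left(-2122\right) = - \frac{1061}{2} \approx -530.5$)
$J{\left(x,p \right)} = - \frac{3183}{2}$ ($J{\left(x,p \right)} = 3 \left(- \frac{1061}{2}\right) = - \frac{3183}{2}$)
$a{\left(z,d \right)} = 39 + d z^{2}$ ($a{\left(z,d \right)} = z^{2} d + 39 = d z^{2} + 39 = 39 + d z^{2}$)
$E{\left(T,B \right)} = 39 - 10 \left(B^{2} + 27 T\right)^{2}$ ($E{\left(T,B \right)} = 39 - 10 \left(27 T + B B\right)^{2} = 39 - 10 \left(27 T + B^{2}\right)^{2} = 39 - 10 \left(B^{2} + 27 T\right)^{2}$)
$S = -57412137428851$ ($S = 39 - 10 \left(\left(-1559\right)^{2} + 27 \left(-1274\right)\right)^{2} = 39 - 10 \left(2430481 - 34398\right)^{2} = 39 - 10 \cdot 2396083^{2} = 39 - 57412137428890 = -57412137428851$)
$\sqrt{S + J{\left(1093,-710 + 818 \right)}} = \sqrt{-57412137428851 - \frac{3183}{2}} = \sqrt{- \frac{114824274860885}{2}} = \frac{i \sqrt{229648549721770}}{2}$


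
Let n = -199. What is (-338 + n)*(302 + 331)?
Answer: -339921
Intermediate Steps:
(-338 + n)*(302 + 331) = (-338 - 199)*(302 + 331) = -537*633 = -339921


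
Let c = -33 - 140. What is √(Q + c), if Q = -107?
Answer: 2*I*√70 ≈ 16.733*I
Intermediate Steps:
c = -173
√(Q + c) = √(-107 - 173) = √(-280) = 2*I*√70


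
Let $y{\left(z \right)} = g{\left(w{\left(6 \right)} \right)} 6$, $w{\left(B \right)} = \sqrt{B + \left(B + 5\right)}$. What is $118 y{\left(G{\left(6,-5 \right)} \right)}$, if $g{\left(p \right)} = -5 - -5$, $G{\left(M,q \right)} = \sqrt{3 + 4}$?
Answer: $0$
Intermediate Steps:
$G{\left(M,q \right)} = \sqrt{7}$
$w{\left(B \right)} = \sqrt{5 + 2 B}$ ($w{\left(B \right)} = \sqrt{B + \left(5 + B\right)} = \sqrt{5 + 2 B}$)
$g{\left(p \right)} = 0$ ($g{\left(p \right)} = -5 + 5 = 0$)
$y{\left(z \right)} = 0$ ($y{\left(z \right)} = 0 \cdot 6 = 0$)
$118 y{\left(G{\left(6,-5 \right)} \right)} = 118 \cdot 0 = 0$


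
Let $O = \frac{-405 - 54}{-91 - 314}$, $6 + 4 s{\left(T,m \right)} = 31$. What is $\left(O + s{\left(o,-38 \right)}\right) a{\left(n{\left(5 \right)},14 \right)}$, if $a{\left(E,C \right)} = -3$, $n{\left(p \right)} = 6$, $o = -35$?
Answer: $- \frac{443}{20} \approx -22.15$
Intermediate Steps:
$s{\left(T,m \right)} = \frac{25}{4}$ ($s{\left(T,m \right)} = - \frac{3}{2} + \frac{1}{4} \cdot 31 = - \frac{3}{2} + \frac{31}{4} = \frac{25}{4}$)
$O = \frac{17}{15}$ ($O = - \frac{459}{-405} = \left(-459\right) \left(- \frac{1}{405}\right) = \frac{17}{15} \approx 1.1333$)
$\left(O + s{\left(o,-38 \right)}\right) a{\left(n{\left(5 \right)},14 \right)} = \left(\frac{17}{15} + \frac{25}{4}\right) \left(-3\right) = \frac{443}{60} \left(-3\right) = - \frac{443}{20}$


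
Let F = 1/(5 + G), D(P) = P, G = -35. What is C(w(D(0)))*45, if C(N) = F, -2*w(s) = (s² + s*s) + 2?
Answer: -3/2 ≈ -1.5000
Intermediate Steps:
F = -1/30 (F = 1/(5 - 35) = 1/(-30) = -1/30 ≈ -0.033333)
w(s) = -1 - s² (w(s) = -((s² + s*s) + 2)/2 = -((s² + s²) + 2)/2 = -(2*s² + 2)/2 = -(2 + 2*s²)/2 = -1 - s²)
C(N) = -1/30
C(w(D(0)))*45 = -1/30*45 = -3/2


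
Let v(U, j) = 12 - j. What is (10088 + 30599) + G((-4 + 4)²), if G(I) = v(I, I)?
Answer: 40699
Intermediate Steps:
G(I) = 12 - I
(10088 + 30599) + G((-4 + 4)²) = (10088 + 30599) + (12 - (-4 + 4)²) = 40687 + (12 - 1*0²) = 40687 + (12 - 1*0) = 40687 + (12 + 0) = 40687 + 12 = 40699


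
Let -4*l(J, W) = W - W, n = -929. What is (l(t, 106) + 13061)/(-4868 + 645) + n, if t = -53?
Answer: -3936228/4223 ≈ -932.09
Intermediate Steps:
l(J, W) = 0 (l(J, W) = -(W - W)/4 = -1/4*0 = 0)
(l(t, 106) + 13061)/(-4868 + 645) + n = (0 + 13061)/(-4868 + 645) - 929 = 13061/(-4223) - 929 = 13061*(-1/4223) - 929 = -13061/4223 - 929 = -3936228/4223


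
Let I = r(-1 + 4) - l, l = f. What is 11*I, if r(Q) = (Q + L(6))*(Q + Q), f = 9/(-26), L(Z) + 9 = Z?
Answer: 99/26 ≈ 3.8077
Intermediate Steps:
L(Z) = -9 + Z
f = -9/26 (f = 9*(-1/26) = -9/26 ≈ -0.34615)
r(Q) = 2*Q*(-3 + Q) (r(Q) = (Q + (-9 + 6))*(Q + Q) = (Q - 3)*(2*Q) = (-3 + Q)*(2*Q) = 2*Q*(-3 + Q))
l = -9/26 ≈ -0.34615
I = 9/26 (I = 2*(-1 + 4)*(-3 + (-1 + 4)) - 1*(-9/26) = 2*3*(-3 + 3) + 9/26 = 2*3*0 + 9/26 = 0 + 9/26 = 9/26 ≈ 0.34615)
11*I = 11*(9/26) = 99/26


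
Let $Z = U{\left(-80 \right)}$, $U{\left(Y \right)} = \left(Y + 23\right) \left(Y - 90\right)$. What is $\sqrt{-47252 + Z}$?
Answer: $i \sqrt{37562} \approx 193.81 i$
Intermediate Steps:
$U{\left(Y \right)} = \left(-90 + Y\right) \left(23 + Y\right)$ ($U{\left(Y \right)} = \left(23 + Y\right) \left(-90 + Y\right) = \left(-90 + Y\right) \left(23 + Y\right)$)
$Z = 9690$ ($Z = -2070 + \left(-80\right)^{2} - -5360 = -2070 + 6400 + 5360 = 9690$)
$\sqrt{-47252 + Z} = \sqrt{-47252 + 9690} = \sqrt{-37562} = i \sqrt{37562}$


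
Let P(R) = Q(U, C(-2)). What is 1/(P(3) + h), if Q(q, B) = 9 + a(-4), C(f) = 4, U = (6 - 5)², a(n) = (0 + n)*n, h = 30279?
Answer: 1/30304 ≈ 3.2999e-5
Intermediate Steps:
a(n) = n² (a(n) = n*n = n²)
U = 1 (U = 1² = 1)
Q(q, B) = 25 (Q(q, B) = 9 + (-4)² = 9 + 16 = 25)
P(R) = 25
1/(P(3) + h) = 1/(25 + 30279) = 1/30304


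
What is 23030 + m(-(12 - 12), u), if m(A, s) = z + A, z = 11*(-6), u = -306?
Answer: 22964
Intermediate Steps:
z = -66
m(A, s) = -66 + A
23030 + m(-(12 - 12), u) = 23030 + (-66 - (12 - 12)) = 23030 + (-66 - 1*0) = 23030 + (-66 + 0) = 23030 - 66 = 22964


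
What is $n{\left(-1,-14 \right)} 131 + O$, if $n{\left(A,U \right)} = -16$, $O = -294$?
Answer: $-2390$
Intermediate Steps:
$n{\left(-1,-14 \right)} 131 + O = \left(-16\right) 131 - 294 = -2096 - 294 = -2390$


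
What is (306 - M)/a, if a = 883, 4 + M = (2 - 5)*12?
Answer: 346/883 ≈ 0.39185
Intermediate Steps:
M = -40 (M = -4 + (2 - 5)*12 = -4 - 3*12 = -4 - 36 = -40)
(306 - M)/a = (306 - 1*(-40))/883 = (306 + 40)*(1/883) = 346*(1/883) = 346/883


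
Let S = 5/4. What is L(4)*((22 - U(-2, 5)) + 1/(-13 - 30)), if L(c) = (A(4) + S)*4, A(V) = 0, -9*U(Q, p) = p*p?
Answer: 47900/387 ≈ 123.77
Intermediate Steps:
U(Q, p) = -p**2/9 (U(Q, p) = -p*p/9 = -p**2/9)
S = 5/4 (S = 5*(1/4) = 5/4 ≈ 1.2500)
L(c) = 5 (L(c) = (0 + 5/4)*4 = (5/4)*4 = 5)
L(4)*((22 - U(-2, 5)) + 1/(-13 - 30)) = 5*((22 - (-1)*5**2/9) + 1/(-13 - 30)) = 5*((22 - (-1)*25/9) + 1/(-43)) = 5*((22 - 1*(-25/9)) - 1/43) = 5*((22 + 25/9) - 1/43) = 5*(223/9 - 1/43) = 5*(9580/387) = 47900/387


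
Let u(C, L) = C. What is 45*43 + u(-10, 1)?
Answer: 1925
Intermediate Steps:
45*43 + u(-10, 1) = 45*43 - 10 = 1935 - 10 = 1925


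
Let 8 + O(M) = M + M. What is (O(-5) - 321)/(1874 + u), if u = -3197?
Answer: 113/441 ≈ 0.25624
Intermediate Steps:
O(M) = -8 + 2*M (O(M) = -8 + (M + M) = -8 + 2*M)
(O(-5) - 321)/(1874 + u) = ((-8 + 2*(-5)) - 321)/(1874 - 3197) = ((-8 - 10) - 321)/(-1323) = (-18 - 321)*(-1/1323) = -339*(-1/1323) = 113/441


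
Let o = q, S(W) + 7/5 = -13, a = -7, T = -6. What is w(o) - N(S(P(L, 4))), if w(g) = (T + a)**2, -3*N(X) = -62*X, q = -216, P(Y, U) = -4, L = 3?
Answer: 2333/5 ≈ 466.60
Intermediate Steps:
S(W) = -72/5 (S(W) = -7/5 - 13 = -72/5)
o = -216
N(X) = 62*X/3 (N(X) = -(-62)*X/3 = 62*X/3)
w(g) = 169 (w(g) = (-6 - 7)**2 = (-13)**2 = 169)
w(o) - N(S(P(L, 4))) = 169 - 62*(-72)/(3*5) = 169 - 1*(-1488/5) = 169 + 1488/5 = 2333/5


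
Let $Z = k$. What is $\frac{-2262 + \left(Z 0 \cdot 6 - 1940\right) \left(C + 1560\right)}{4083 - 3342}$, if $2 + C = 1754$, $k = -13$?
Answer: $- \frac{2142514}{247} \approx -8674.1$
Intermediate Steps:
$C = 1752$ ($C = -2 + 1754 = 1752$)
$Z = -13$
$\frac{-2262 + \left(Z 0 \cdot 6 - 1940\right) \left(C + 1560\right)}{4083 - 3342} = \frac{-2262 + \left(\left(-13\right) 0 \cdot 6 - 1940\right) \left(1752 + 1560\right)}{4083 - 3342} = \frac{-2262 + \left(0 \cdot 6 - 1940\right) 3312}{741} = \left(-2262 + \left(0 - 1940\right) 3312\right) \frac{1}{741} = \left(-2262 - 6425280\right) \frac{1}{741} = \left(-6427542\right) \frac{1}{741} = - \frac{2142514}{247}$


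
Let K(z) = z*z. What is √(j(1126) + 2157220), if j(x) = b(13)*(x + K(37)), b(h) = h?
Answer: 3*√243295 ≈ 1479.7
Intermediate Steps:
K(z) = z²
j(x) = 17797 + 13*x (j(x) = 13*(x + 37²) = 13*(x + 1369) = 13*(1369 + x) = 17797 + 13*x)
√(j(1126) + 2157220) = √((17797 + 13*1126) + 2157220) = √((17797 + 14638) + 2157220) = √(32435 + 2157220) = √2189655 = 3*√243295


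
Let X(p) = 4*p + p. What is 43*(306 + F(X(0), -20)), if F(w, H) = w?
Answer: 13158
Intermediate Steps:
X(p) = 5*p
43*(306 + F(X(0), -20)) = 43*(306 + 5*0) = 43*(306 + 0) = 43*306 = 13158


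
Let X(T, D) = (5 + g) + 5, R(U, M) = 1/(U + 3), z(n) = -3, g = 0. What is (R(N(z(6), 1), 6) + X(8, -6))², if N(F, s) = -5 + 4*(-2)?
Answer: 9801/100 ≈ 98.010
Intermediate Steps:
N(F, s) = -13 (N(F, s) = -5 - 8 = -13)
R(U, M) = 1/(3 + U)
X(T, D) = 10 (X(T, D) = (5 + 0) + 5 = 5 + 5 = 10)
(R(N(z(6), 1), 6) + X(8, -6))² = (1/(3 - 13) + 10)² = (1/(-10) + 10)² = (-⅒ + 10)² = (99/10)² = 9801/100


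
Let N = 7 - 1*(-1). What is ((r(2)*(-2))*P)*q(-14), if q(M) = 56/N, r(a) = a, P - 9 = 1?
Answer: -280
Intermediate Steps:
P = 10 (P = 9 + 1 = 10)
N = 8 (N = 7 + 1 = 8)
q(M) = 7 (q(M) = 56/8 = 56*(⅛) = 7)
((r(2)*(-2))*P)*q(-14) = ((2*(-2))*10)*7 = -4*10*7 = -40*7 = -280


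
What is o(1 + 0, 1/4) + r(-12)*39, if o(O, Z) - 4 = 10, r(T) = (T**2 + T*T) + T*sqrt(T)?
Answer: 11246 - 936*I*sqrt(3) ≈ 11246.0 - 1621.2*I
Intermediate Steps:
r(T) = T**(3/2) + 2*T**2 (r(T) = (T**2 + T**2) + T**(3/2) = 2*T**2 + T**(3/2) = T**(3/2) + 2*T**2)
o(O, Z) = 14 (o(O, Z) = 4 + 10 = 14)
o(1 + 0, 1/4) + r(-12)*39 = 14 + ((-12)**(3/2) + 2*(-12)**2)*39 = 14 + (-24*I*sqrt(3) + 2*144)*39 = 14 + (-24*I*sqrt(3) + 288)*39 = 14 + (288 - 24*I*sqrt(3))*39 = 14 + (11232 - 936*I*sqrt(3)) = 11246 - 936*I*sqrt(3)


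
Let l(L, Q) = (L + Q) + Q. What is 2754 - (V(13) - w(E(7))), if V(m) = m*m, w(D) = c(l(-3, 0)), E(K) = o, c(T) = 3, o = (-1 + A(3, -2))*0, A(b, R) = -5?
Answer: 2588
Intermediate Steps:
l(L, Q) = L + 2*Q
o = 0 (o = (-1 - 5)*0 = -6*0 = 0)
E(K) = 0
w(D) = 3
V(m) = m²
2754 - (V(13) - w(E(7))) = 2754 - (13² - 1*3) = 2754 - (169 - 3) = 2754 - 1*166 = 2754 - 166 = 2588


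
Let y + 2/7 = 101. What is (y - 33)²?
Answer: 224676/49 ≈ 4585.2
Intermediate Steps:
y = 705/7 (y = -2/7 + 101 = 705/7 ≈ 100.71)
(y - 33)² = (705/7 - 33)² = (474/7)² = 224676/49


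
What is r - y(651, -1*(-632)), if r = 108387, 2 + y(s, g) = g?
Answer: 107757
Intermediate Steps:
y(s, g) = -2 + g
r - y(651, -1*(-632)) = 108387 - (-2 - 1*(-632)) = 108387 - (-2 + 632) = 108387 - 1*630 = 108387 - 630 = 107757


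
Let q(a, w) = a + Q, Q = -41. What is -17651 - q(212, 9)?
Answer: -17822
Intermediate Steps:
q(a, w) = -41 + a (q(a, w) = a - 41 = -41 + a)
-17651 - q(212, 9) = -17651 - (-41 + 212) = -17651 - 1*171 = -17651 - 171 = -17822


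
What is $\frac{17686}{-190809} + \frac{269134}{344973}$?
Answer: $\frac{407675648}{593008587} \approx 0.68747$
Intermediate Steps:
$\frac{17686}{-190809} + \frac{269134}{344973} = 17686 \left(- \frac{1}{190809}\right) + 269134 \cdot \frac{1}{344973} = - \frac{478}{5157} + \frac{269134}{344973} = \frac{407675648}{593008587}$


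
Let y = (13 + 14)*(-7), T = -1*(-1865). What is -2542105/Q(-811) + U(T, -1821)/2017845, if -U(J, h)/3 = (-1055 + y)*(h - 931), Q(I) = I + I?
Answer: 1704305057039/1090981530 ≈ 1562.2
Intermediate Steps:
Q(I) = 2*I
T = 1865
y = -189 (y = 27*(-7) = -189)
U(J, h) = -3474492 + 3732*h (U(J, h) = -3*(-1055 - 189)*(h - 931) = -(-3732)*(-931 + h) = -3*(1158164 - 1244*h) = -3474492 + 3732*h)
-2542105/Q(-811) + U(T, -1821)/2017845 = -2542105/(2*(-811)) + (-3474492 + 3732*(-1821))/2017845 = -2542105/(-1622) + (-3474492 - 6795972)*(1/2017845) = -2542105*(-1/1622) - 10270464*1/2017845 = 2542105/1622 - 3423488/672615 = 1704305057039/1090981530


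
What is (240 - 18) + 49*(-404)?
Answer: -19574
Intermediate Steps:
(240 - 18) + 49*(-404) = 222 - 19796 = -19574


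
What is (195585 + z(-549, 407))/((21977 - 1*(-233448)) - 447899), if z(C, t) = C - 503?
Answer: -194533/192474 ≈ -1.0107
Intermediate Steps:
z(C, t) = -503 + C
(195585 + z(-549, 407))/((21977 - 1*(-233448)) - 447899) = (195585 + (-503 - 549))/((21977 - 1*(-233448)) - 447899) = (195585 - 1052)/((21977 + 233448) - 447899) = 194533/(255425 - 447899) = 194533/(-192474) = 194533*(-1/192474) = -194533/192474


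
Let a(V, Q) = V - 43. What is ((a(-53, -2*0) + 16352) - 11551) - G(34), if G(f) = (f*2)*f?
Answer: 2393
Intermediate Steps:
a(V, Q) = -43 + V
G(f) = 2*f² (G(f) = (2*f)*f = 2*f²)
((a(-53, -2*0) + 16352) - 11551) - G(34) = (((-43 - 53) + 16352) - 11551) - 2*34² = ((-96 + 16352) - 11551) - 2*1156 = (16256 - 11551) - 1*2312 = 4705 - 2312 = 2393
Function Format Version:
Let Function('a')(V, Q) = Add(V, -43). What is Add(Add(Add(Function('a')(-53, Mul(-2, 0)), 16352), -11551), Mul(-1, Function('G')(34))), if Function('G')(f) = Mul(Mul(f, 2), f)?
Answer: 2393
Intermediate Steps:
Function('a')(V, Q) = Add(-43, V)
Function('G')(f) = Mul(2, Pow(f, 2)) (Function('G')(f) = Mul(Mul(2, f), f) = Mul(2, Pow(f, 2)))
Add(Add(Add(Function('a')(-53, Mul(-2, 0)), 16352), -11551), Mul(-1, Function('G')(34))) = Add(Add(Add(Add(-43, -53), 16352), -11551), Mul(-1, Mul(2, Pow(34, 2)))) = Add(Add(Add(-96, 16352), -11551), Mul(-1, Mul(2, 1156))) = Add(Add(16256, -11551), Mul(-1, 2312)) = Add(4705, -2312) = 2393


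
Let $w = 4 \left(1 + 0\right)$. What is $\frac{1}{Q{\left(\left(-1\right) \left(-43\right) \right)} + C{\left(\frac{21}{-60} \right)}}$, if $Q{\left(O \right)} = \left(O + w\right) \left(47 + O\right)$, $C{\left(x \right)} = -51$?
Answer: $\frac{1}{4179} \approx 0.00023929$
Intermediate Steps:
$w = 4$ ($w = 4 \cdot 1 = 4$)
$Q{\left(O \right)} = \left(4 + O\right) \left(47 + O\right)$ ($Q{\left(O \right)} = \left(O + 4\right) \left(47 + O\right) = \left(4 + O\right) \left(47 + O\right)$)
$\frac{1}{Q{\left(\left(-1\right) \left(-43\right) \right)} + C{\left(\frac{21}{-60} \right)}} = \frac{1}{\left(188 + \left(\left(-1\right) \left(-43\right)\right)^{2} + 51 \left(\left(-1\right) \left(-43\right)\right)\right) - 51} = \frac{1}{\left(188 + 43^{2} + 51 \cdot 43\right) - 51} = \frac{1}{\left(188 + 1849 + 2193\right) - 51} = \frac{1}{4230 - 51} = \frac{1}{4179}$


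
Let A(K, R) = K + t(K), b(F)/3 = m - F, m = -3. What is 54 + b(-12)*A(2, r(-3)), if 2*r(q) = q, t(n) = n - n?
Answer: 108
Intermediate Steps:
t(n) = 0
r(q) = q/2
b(F) = -9 - 3*F (b(F) = 3*(-3 - F) = -9 - 3*F)
A(K, R) = K (A(K, R) = K + 0 = K)
54 + b(-12)*A(2, r(-3)) = 54 + (-9 - 3*(-12))*2 = 54 + (-9 + 36)*2 = 54 + 27*2 = 54 + 54 = 108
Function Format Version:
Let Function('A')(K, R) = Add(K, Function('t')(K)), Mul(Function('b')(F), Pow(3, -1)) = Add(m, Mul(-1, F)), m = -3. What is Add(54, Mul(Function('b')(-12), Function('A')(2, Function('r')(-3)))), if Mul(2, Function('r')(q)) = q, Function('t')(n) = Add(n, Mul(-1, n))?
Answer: 108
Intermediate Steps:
Function('t')(n) = 0
Function('r')(q) = Mul(Rational(1, 2), q)
Function('b')(F) = Add(-9, Mul(-3, F)) (Function('b')(F) = Mul(3, Add(-3, Mul(-1, F))) = Add(-9, Mul(-3, F)))
Function('A')(K, R) = K (Function('A')(K, R) = Add(K, 0) = K)
Add(54, Mul(Function('b')(-12), Function('A')(2, Function('r')(-3)))) = Add(54, Mul(Add(-9, Mul(-3, -12)), 2)) = Add(54, Mul(Add(-9, 36), 2)) = Add(54, Mul(27, 2)) = Add(54, 54) = 108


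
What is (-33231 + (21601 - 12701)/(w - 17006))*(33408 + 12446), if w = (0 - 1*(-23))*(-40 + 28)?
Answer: -13167137551934/8641 ≈ -1.5238e+9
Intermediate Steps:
w = -276 (w = (0 + 23)*(-12) = 23*(-12) = -276)
(-33231 + (21601 - 12701)/(w - 17006))*(33408 + 12446) = (-33231 + (21601 - 12701)/(-276 - 17006))*(33408 + 12446) = (-33231 + 8900/(-17282))*45854 = (-33231 + 8900*(-1/17282))*45854 = (-33231 - 4450/8641)*45854 = -287153521/8641*45854 = -13167137551934/8641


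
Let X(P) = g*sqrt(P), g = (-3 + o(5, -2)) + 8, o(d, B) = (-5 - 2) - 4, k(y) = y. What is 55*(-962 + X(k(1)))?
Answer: -53240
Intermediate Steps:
o(d, B) = -11 (o(d, B) = -7 - 4 = -11)
g = -6 (g = (-3 - 11) + 8 = -14 + 8 = -6)
X(P) = -6*sqrt(P)
55*(-962 + X(k(1))) = 55*(-962 - 6*sqrt(1)) = 55*(-962 - 6*1) = 55*(-962 - 6) = 55*(-968) = -53240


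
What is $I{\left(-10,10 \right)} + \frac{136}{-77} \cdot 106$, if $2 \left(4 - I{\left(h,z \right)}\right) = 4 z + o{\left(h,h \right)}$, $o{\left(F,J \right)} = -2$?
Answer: $- \frac{15571}{77} \approx -202.22$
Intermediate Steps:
$I{\left(h,z \right)} = 5 - 2 z$ ($I{\left(h,z \right)} = 4 - \frac{4 z - 2}{2} = 4 - \frac{-2 + 4 z}{2} = 4 - \left(-1 + 2 z\right) = 5 - 2 z$)
$I{\left(-10,10 \right)} + \frac{136}{-77} \cdot 106 = \left(5 - 20\right) + \frac{136}{-77} \cdot 106 = \left(5 - 20\right) + 136 \left(- \frac{1}{77}\right) 106 = -15 - \frac{14416}{77} = - \frac{15571}{77}$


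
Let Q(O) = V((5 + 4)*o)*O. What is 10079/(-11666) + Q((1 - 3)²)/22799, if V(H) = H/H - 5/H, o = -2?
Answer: -2067583453/2393758206 ≈ -0.86374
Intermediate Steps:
V(H) = 1 - 5/H
Q(O) = 23*O/18 (Q(O) = ((-5 + (5 + 4)*(-2))/(((5 + 4)*(-2))))*O = ((-5 + 9*(-2))/((9*(-2))))*O = ((-5 - 18)/(-18))*O = (-1/18*(-23))*O = 23*O/18)
10079/(-11666) + Q((1 - 3)²)/22799 = 10079/(-11666) + (23*(1 - 3)²/18)/22799 = 10079*(-1/11666) + ((23/18)*(-2)²)*(1/22799) = -10079/11666 + ((23/18)*4)*(1/22799) = -10079/11666 + (46/9)*(1/22799) = -10079/11666 + 46/205191 = -2067583453/2393758206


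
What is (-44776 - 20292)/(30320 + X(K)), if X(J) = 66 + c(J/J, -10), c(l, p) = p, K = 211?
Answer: -16267/7594 ≈ -2.1421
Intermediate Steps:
X(J) = 56 (X(J) = 66 - 10 = 56)
(-44776 - 20292)/(30320 + X(K)) = (-44776 - 20292)/(30320 + 56) = -65068/30376 = -65068*1/30376 = -16267/7594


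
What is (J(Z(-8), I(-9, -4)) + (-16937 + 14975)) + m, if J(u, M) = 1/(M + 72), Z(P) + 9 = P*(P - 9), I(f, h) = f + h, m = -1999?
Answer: -233698/59 ≈ -3961.0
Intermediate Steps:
Z(P) = -9 + P*(-9 + P) (Z(P) = -9 + P*(P - 9) = -9 + P*(-9 + P))
J(u, M) = 1/(72 + M)
(J(Z(-8), I(-9, -4)) + (-16937 + 14975)) + m = (1/(72 + (-9 - 4)) + (-16937 + 14975)) - 1999 = (1/(72 - 13) - 1962) - 1999 = (1/59 - 1962) - 1999 = -115757/59 - 1999 = -233698/59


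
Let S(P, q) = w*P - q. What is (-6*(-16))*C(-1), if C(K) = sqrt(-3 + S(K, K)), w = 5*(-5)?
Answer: 96*sqrt(23) ≈ 460.40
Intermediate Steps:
w = -25
S(P, q) = -q - 25*P (S(P, q) = -25*P - q = -q - 25*P)
C(K) = sqrt(-3 - 26*K) (C(K) = sqrt(-3 + (-K - 25*K)) = sqrt(-3 - 26*K))
(-6*(-16))*C(-1) = (-6*(-16))*sqrt(-3 - 26*(-1)) = 96*sqrt(-3 + 26) = 96*sqrt(23)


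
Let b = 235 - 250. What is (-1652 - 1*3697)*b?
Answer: 80235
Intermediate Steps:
b = -15
(-1652 - 1*3697)*b = (-1652 - 1*3697)*(-15) = (-1652 - 3697)*(-15) = -5349*(-15) = 80235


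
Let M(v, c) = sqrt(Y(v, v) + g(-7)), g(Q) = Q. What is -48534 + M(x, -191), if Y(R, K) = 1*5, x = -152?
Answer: -48534 + I*sqrt(2) ≈ -48534.0 + 1.4142*I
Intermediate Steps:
Y(R, K) = 5
M(v, c) = I*sqrt(2) (M(v, c) = sqrt(5 - 7) = sqrt(-2) = I*sqrt(2))
-48534 + M(x, -191) = -48534 + I*sqrt(2)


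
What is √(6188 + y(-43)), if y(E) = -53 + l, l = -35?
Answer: 10*√61 ≈ 78.103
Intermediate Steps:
y(E) = -88 (y(E) = -53 - 35 = -88)
√(6188 + y(-43)) = √(6188 - 88) = √6100 = 10*√61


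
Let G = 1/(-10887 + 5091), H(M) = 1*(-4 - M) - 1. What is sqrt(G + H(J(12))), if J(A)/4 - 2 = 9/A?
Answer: I*sqrt(14930657)/966 ≈ 4.0*I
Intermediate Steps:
J(A) = 8 + 36/A (J(A) = 8 + 4*(9/A) = 8 + 36/A)
H(M) = -5 - M (H(M) = (-4 - M) - 1 = -5 - M)
G = -1/5796 (G = 1/(-5796) = -1/5796 ≈ -0.00017253)
sqrt(G + H(J(12))) = sqrt(-1/5796 + (-5 - (8 + 36/12))) = sqrt(-1/5796 + (-5 - (8 + 36*(1/12)))) = sqrt(-1/5796 + (-5 - (8 + 3))) = sqrt(-1/5796 + (-5 - 1*11)) = sqrt(-1/5796 + (-5 - 11)) = sqrt(-1/5796 - 16) = sqrt(-92737/5796) = I*sqrt(14930657)/966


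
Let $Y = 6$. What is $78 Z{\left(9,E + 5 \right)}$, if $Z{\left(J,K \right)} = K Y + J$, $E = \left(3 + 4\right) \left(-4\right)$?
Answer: $-10062$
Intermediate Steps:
$E = -28$ ($E = 7 \left(-4\right) = -28$)
$Z{\left(J,K \right)} = J + 6 K$ ($Z{\left(J,K \right)} = K 6 + J = 6 K + J = J + 6 K$)
$78 Z{\left(9,E + 5 \right)} = 78 \left(9 + 6 \left(-28 + 5\right)\right) = 78 \left(9 + 6 \left(-23\right)\right) = 78 \left(9 - 138\right) = 78 \left(-129\right) = -10062$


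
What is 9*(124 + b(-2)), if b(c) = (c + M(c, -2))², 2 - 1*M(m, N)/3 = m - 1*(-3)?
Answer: 1125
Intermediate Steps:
M(m, N) = -3 - 3*m (M(m, N) = 6 - 3*(m - 1*(-3)) = 6 - 3*(m + 3) = 6 - 3*(3 + m) = 6 + (-9 - 3*m) = -3 - 3*m)
b(c) = (-3 - 2*c)² (b(c) = (c + (-3 - 3*c))² = (-3 - 2*c)²)
9*(124 + b(-2)) = 9*(124 + (3 + 2*(-2))²) = 9*(124 + (3 - 4)²) = 9*(124 + (-1)²) = 9*(124 + 1) = 9*125 = 1125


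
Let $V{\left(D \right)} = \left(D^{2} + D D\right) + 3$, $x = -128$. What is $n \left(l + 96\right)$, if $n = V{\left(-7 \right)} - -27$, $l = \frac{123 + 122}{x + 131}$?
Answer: $\frac{68224}{3} \approx 22741.0$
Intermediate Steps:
$V{\left(D \right)} = 3 + 2 D^{2}$ ($V{\left(D \right)} = \left(D^{2} + D^{2}\right) + 3 = 2 D^{2} + 3 = 3 + 2 D^{2}$)
$l = \frac{245}{3}$ ($l = \frac{123 + 122}{-128 + 131} = \frac{245}{3} \approx 81.667$)
$n = 128$ ($n = \left(3 + 2 \left(-7\right)^{2}\right) - -27 = \left(3 + 2 \cdot 49\right) + 27 = \left(3 + 98\right) + 27 = 101 + 27 = 128$)
$n \left(l + 96\right) = 128 \left(\frac{245}{3} + 96\right) = 128 \cdot \frac{533}{3} = \frac{68224}{3}$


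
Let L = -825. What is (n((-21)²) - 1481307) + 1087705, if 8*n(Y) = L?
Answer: -3149641/8 ≈ -3.9371e+5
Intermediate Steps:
n(Y) = -825/8 (n(Y) = (⅛)*(-825) = -825/8)
(n((-21)²) - 1481307) + 1087705 = (-825/8 - 1481307) + 1087705 = -11851281/8 + 1087705 = -3149641/8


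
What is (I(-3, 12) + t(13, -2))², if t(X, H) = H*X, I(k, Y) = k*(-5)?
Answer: 121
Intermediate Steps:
I(k, Y) = -5*k
(I(-3, 12) + t(13, -2))² = (-5*(-3) - 2*13)² = (15 - 26)² = (-11)² = 121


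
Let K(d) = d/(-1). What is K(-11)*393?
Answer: 4323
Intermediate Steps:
K(d) = -d (K(d) = d*(-1) = -d)
K(-11)*393 = -1*(-11)*393 = 11*393 = 4323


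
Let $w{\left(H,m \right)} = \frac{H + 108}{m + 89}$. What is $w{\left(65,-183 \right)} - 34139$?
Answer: $- \frac{3209239}{94} \approx -34141.0$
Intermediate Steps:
$w{\left(H,m \right)} = \frac{108 + H}{89 + m}$
$w{\left(65,-183 \right)} - 34139 = \frac{108 + 65}{89 - 183} - 34139 = \frac{1}{-94} \cdot 173 - 34139 = \left(- \frac{1}{94}\right) 173 - 34139 = - \frac{173}{94} - 34139 = - \frac{3209239}{94}$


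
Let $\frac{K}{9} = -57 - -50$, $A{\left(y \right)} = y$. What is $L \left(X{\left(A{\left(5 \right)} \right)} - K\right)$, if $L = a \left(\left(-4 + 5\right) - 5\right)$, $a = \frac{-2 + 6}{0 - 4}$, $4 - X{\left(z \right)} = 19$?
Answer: $192$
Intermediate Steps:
$X{\left(z \right)} = -15$ ($X{\left(z \right)} = 4 - 19 = -15$)
$K = -63$ ($K = 9 \left(-57 - -50\right) = 9 \left(-57 + 50\right) = 9 \left(-7\right) = -63$)
$a = -1$ ($a = \frac{4}{-4} = 4 \left(- \frac{1}{4}\right) = -1$)
$L = 4$ ($L = - (\left(-4 + 5\right) - 5) = - (1 - 5) = \left(-1\right) \left(-4\right) = 4$)
$L \left(X{\left(A{\left(5 \right)} \right)} - K\right) = 4 \left(-15 - -63\right) = 4 \left(-15 + 63\right) = 4 \cdot 48 = 192$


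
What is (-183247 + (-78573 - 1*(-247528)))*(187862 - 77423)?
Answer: -1578394188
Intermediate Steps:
(-183247 + (-78573 - 1*(-247528)))*(187862 - 77423) = (-183247 + (-78573 + 247528))*110439 = (-183247 + 168955)*110439 = -14292*110439 = -1578394188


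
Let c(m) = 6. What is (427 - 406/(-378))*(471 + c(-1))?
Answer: 612574/3 ≈ 2.0419e+5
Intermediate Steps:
(427 - 406/(-378))*(471 + c(-1)) = (427 - 406/(-378))*(471 + 6) = (427 - 406*(-1/378))*477 = (427 + 29/27)*477 = (11558/27)*477 = 612574/3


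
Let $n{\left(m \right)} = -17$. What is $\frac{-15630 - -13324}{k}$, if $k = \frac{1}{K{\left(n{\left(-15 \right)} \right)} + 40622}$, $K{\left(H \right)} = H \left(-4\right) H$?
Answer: $-91008596$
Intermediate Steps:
$K{\left(H \right)} = - 4 H^{2}$ ($K{\left(H \right)} = - 4 H H = - 4 H^{2}$)
$k = \frac{1}{39466}$ ($k = \frac{1}{- 4 \left(-17\right)^{2} + 40622} = \frac{1}{\left(-4\right) 289 + 40622} = \frac{1}{-1156 + 40622} = \frac{1}{39466} \approx 2.5338 \cdot 10^{-5}$)
$\frac{-15630 - -13324}{k} = \left(-15630 - -13324\right) \frac{1}{\frac{1}{39466}} = \left(-15630 + 13324\right) 39466 = \left(-2306\right) 39466 = -91008596$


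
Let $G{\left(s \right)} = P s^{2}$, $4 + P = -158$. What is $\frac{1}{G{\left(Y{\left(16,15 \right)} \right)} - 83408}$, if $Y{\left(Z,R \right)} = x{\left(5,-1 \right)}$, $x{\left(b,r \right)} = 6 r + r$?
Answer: $- \frac{1}{91346} \approx -1.0947 \cdot 10^{-5}$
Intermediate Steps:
$P = -162$ ($P = -4 - 158 = -162$)
$x{\left(b,r \right)} = 7 r$
$Y{\left(Z,R \right)} = -7$ ($Y{\left(Z,R \right)} = 7 \left(-1\right) = -7$)
$G{\left(s \right)} = - 162 s^{2}$
$\frac{1}{G{\left(Y{\left(16,15 \right)} \right)} - 83408} = \frac{1}{- 162 \left(-7\right)^{2} - 83408} = \frac{1}{\left(-162\right) 49 - 83408} = \frac{1}{-7938 - 83408} = \frac{1}{-91346} = - \frac{1}{91346}$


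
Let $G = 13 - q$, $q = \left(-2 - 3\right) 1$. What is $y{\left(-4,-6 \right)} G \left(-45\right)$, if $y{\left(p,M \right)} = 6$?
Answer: $-4860$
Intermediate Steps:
$q = -5$ ($q = \left(-5\right) 1 = -5$)
$G = 18$ ($G = 13 - -5 = 13 + 5 = 18$)
$y{\left(-4,-6 \right)} G \left(-45\right) = 6 \cdot 18 \left(-45\right) = 108 \left(-45\right) = -4860$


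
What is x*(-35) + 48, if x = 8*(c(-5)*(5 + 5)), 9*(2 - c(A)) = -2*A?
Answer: -21968/9 ≈ -2440.9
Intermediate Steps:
c(A) = 2 + 2*A/9 (c(A) = 2 - (-2)*A/9 = 2 + 2*A/9)
x = 640/9 (x = 8*((2 + (2/9)*(-5))*(5 + 5)) = 8*((2 - 10/9)*10) = 8*((8/9)*10) = 8*(80/9) = 640/9 ≈ 71.111)
x*(-35) + 48 = (640/9)*(-35) + 48 = -22400/9 + 48 = -21968/9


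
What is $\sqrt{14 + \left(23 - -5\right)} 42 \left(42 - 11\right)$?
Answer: $1302 \sqrt{42} \approx 8437.9$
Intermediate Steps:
$\sqrt{14 + \left(23 - -5\right)} 42 \left(42 - 11\right) = \sqrt{14 + \left(23 + 5\right)} 42 \left(42 - 11\right) = \sqrt{14 + 28} \cdot 42 \cdot 31 = \sqrt{42} \cdot 42 \cdot 31 = 42 \sqrt{42} \cdot 31 = 1302 \sqrt{42}$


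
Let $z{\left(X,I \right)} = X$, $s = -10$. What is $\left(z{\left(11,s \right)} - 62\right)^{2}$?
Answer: $2601$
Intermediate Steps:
$\left(z{\left(11,s \right)} - 62\right)^{2} = \left(11 - 62\right)^{2} = \left(-51\right)^{2} = 2601$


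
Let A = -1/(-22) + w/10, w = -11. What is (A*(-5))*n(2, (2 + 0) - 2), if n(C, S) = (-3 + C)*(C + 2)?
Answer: -232/11 ≈ -21.091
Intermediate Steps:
n(C, S) = (-3 + C)*(2 + C)
A = -58/55 (A = -1/(-22) - 11/10 = -1*(-1/22) - 11*⅒ = 1/22 - 11/10 = -58/55 ≈ -1.0545)
(A*(-5))*n(2, (2 + 0) - 2) = (-58/55*(-5))*(-6 + 2² - 1*2) = 58*(-6 + 4 - 2)/11 = (58/11)*(-4) = -232/11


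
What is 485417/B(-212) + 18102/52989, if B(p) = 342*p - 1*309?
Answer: -8134566829/1286096019 ≈ -6.3250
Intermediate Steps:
B(p) = -309 + 342*p (B(p) = 342*p - 309 = -309 + 342*p)
485417/B(-212) + 18102/52989 = 485417/(-309 + 342*(-212)) + 18102/52989 = 485417/(-309 - 72504) + 18102*(1/52989) = 485417/(-72813) + 6034/17663 = 485417*(-1/72813) + 6034/17663 = -485417/72813 + 6034/17663 = -8134566829/1286096019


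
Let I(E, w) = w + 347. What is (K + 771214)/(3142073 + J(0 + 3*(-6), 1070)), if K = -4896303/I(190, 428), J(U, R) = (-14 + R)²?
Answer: 592794547/3299336975 ≈ 0.17967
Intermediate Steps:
I(E, w) = 347 + w
K = -4896303/775 (K = -4896303/(347 + 428) = -4896303/775 ≈ -6317.8)
(K + 771214)/(3142073 + J(0 + 3*(-6), 1070)) = (-4896303/775 + 771214)/(3142073 + (-14 + 1070)²) = 592794547/(775*(3142073 + 1056²)) = 592794547/(775*(3142073 + 1115136)) = (592794547/775)/4257209 = (592794547/775)*(1/4257209) = 592794547/3299336975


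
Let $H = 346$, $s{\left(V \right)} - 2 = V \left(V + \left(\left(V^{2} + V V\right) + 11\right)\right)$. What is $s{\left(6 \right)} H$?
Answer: $185456$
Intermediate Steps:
$s{\left(V \right)} = 2 + V \left(11 + V + 2 V^{2}\right)$ ($s{\left(V \right)} = 2 + V \left(V + \left(\left(V^{2} + V V\right) + 11\right)\right) = 2 + V \left(V + \left(\left(V^{2} + V^{2}\right) + 11\right)\right) = 2 + V \left(V + \left(2 V^{2} + 11\right)\right) = 2 + V \left(V + \left(11 + 2 V^{2}\right)\right) = 2 + V \left(11 + V + 2 V^{2}\right)$)
$s{\left(6 \right)} H = \left(2 + 6^{2} + 2 \cdot 6^{3} + 11 \cdot 6\right) 346 = \left(2 + 36 + 2 \cdot 216 + 66\right) 346 = \left(2 + 36 + 432 + 66\right) 346 = 536 \cdot 346 = 185456$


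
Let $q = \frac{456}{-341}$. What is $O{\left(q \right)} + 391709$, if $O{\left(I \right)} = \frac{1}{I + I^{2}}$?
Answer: $\frac{20541336241}{52440} \approx 3.9171 \cdot 10^{5}$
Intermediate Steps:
$q = - \frac{456}{341}$ ($q = 456 \left(- \frac{1}{341}\right) = - \frac{456}{341} \approx -1.3372$)
$O{\left(q \right)} + 391709 = \frac{1}{\left(- \frac{456}{341}\right) \left(1 - \frac{456}{341}\right)} + 391709 = - \frac{341}{456 \left(- \frac{115}{341}\right)} + 391709 = \left(- \frac{341}{456}\right) \left(- \frac{341}{115}\right) + 391709 = \frac{116281}{52440} + 391709 = \frac{20541336241}{52440}$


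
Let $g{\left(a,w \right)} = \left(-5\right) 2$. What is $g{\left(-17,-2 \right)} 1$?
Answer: $-10$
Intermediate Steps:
$g{\left(a,w \right)} = -10$
$g{\left(-17,-2 \right)} 1 = \left(-10\right) 1 = -10$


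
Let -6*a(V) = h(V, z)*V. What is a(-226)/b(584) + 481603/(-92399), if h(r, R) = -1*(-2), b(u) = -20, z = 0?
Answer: -24889177/2771970 ≈ -8.9789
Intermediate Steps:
h(r, R) = 2
a(V) = -V/3
a(-226)/b(584) + 481603/(-92399) = -⅓*(-226)/(-20) + 481603/(-92399) = (226/3)*(-1/20) + 481603*(-1/92399) = -113/30 - 481603/92399 = -24889177/2771970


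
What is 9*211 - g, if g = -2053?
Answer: 3952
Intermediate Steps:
9*211 - g = 9*211 - 1*(-2053) = 1899 + 2053 = 3952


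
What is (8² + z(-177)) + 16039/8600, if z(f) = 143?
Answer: 41773/200 ≈ 208.86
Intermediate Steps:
(8² + z(-177)) + 16039/8600 = (8² + 143) + 16039/8600 = (64 + 143) + 16039*(1/8600) = 207 + 373/200 = 41773/200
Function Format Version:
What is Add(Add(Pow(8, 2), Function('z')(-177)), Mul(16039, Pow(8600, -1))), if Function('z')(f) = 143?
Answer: Rational(41773, 200) ≈ 208.86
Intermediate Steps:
Add(Add(Pow(8, 2), Function('z')(-177)), Mul(16039, Pow(8600, -1))) = Add(Add(Pow(8, 2), 143), Mul(16039, Pow(8600, -1))) = Add(Add(64, 143), Mul(16039, Rational(1, 8600))) = Add(207, Rational(373, 200)) = Rational(41773, 200)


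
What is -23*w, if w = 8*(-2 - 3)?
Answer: 920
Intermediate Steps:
w = -40 (w = 8*(-5) = -40)
-23*w = -23*(-40) = 920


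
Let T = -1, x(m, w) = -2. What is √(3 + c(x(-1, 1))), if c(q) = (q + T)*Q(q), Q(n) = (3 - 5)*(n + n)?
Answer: I*√21 ≈ 4.5826*I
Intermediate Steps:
Q(n) = -4*n
c(q) = -4*q*(-1 + q) (c(q) = (q - 1)*(-4*q) = (-1 + q)*(-4*q) = -4*q*(-1 + q))
√(3 + c(x(-1, 1))) = √(3 + 4*(-2)*(1 - 1*(-2))) = √(3 + 4*(-2)*(1 + 2)) = √(3 + 4*(-2)*3) = √(3 - 24) = √(-21) = I*√21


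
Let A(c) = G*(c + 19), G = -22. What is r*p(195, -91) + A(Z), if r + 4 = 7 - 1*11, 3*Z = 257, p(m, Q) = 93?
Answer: -9140/3 ≈ -3046.7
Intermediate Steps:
Z = 257/3 (Z = (1/3)*257 = 257/3 ≈ 85.667)
r = -8 (r = -4 + (7 - 1*11) = -4 + (7 - 11) = -4 - 4 = -8)
A(c) = -418 - 22*c (A(c) = -22*(c + 19) = -22*(19 + c) = -418 - 22*c)
r*p(195, -91) + A(Z) = -8*93 + (-418 - 22*257/3) = -744 + (-418 - 5654/3) = -744 - 6908/3 = -9140/3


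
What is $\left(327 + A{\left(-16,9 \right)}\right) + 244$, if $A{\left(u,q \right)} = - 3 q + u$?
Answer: $528$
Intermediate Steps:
$A{\left(u,q \right)} = u - 3 q$
$\left(327 + A{\left(-16,9 \right)}\right) + 244 = \left(327 - 43\right) + 244 = 284 + 244 = 528$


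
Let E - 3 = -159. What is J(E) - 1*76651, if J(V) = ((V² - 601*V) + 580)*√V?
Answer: -76651 + 237344*I*√39 ≈ -76651.0 + 1.4822e+6*I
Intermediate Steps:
E = -156 (E = 3 - 159 = -156)
J(V) = √V*(580 + V² - 601*V) (J(V) = (580 + V² - 601*V)*√V = √V*(580 + V² - 601*V))
J(E) - 1*76651 = √(-156)*(580 + (-156)² - 601*(-156)) - 1*76651 = (2*I*√39)*(580 + 24336 + 93756) - 76651 = (2*I*√39)*118672 - 76651 = 237344*I*√39 - 76651 = -76651 + 237344*I*√39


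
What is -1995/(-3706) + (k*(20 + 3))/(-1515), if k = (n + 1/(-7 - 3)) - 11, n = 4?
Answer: 9069037/14036475 ≈ 0.64610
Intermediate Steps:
k = -71/10 (k = (4 + 1/(-7 - 3)) - 11 = (4 + 1/(-10)) - 11 = (4 - 1/10) - 11 = 39/10 - 11 = -71/10 ≈ -7.1000)
-1995/(-3706) + (k*(20 + 3))/(-1515) = -1995/(-3706) - 71*(20 + 3)/10/(-1515) = -1995*(-1/3706) - 71/10*23*(-1/1515) = 1995/3706 - 1633/10*(-1/1515) = 1995/3706 + 1633/15150 = 9069037/14036475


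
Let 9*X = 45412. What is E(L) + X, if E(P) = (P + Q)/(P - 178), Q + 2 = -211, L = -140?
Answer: 4814731/954 ≈ 5046.9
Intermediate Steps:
Q = -213 (Q = -2 - 211 = -213)
X = 45412/9 (X = (⅑)*45412 = 45412/9 ≈ 5045.8)
E(P) = (-213 + P)/(-178 + P) (E(P) = (P - 213)/(P - 178) = (-213 + P)/(-178 + P))
E(L) + X = (-213 - 140)/(-178 - 140) + 45412/9 = -353/(-318) + 45412/9 = -1/318*(-353) + 45412/9 = 353/318 + 45412/9 = 4814731/954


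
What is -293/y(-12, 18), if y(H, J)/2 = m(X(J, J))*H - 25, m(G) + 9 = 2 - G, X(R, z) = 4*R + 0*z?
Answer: -293/1846 ≈ -0.15872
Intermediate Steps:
X(R, z) = 4*R (X(R, z) = 4*R + 0 = 4*R)
m(G) = -7 - G (m(G) = -9 + (2 - G) = -7 - G)
y(H, J) = -50 + 2*H*(-7 - 4*J) (y(H, J) = 2*((-7 - 4*J)*H - 25) = 2*(H*(-7 - 4*J) - 25) = 2*(-25 + H*(-7 - 4*J)) = -50 + 2*H*(-7 - 4*J))
-293/y(-12, 18) = -293/(-50 - 2*(-12)*(7 + 4*18)) = -293/(-50 - 2*(-12)*(7 + 72)) = -293/(-50 - 2*(-12)*79) = -293/(-50 + 1896) = -293/1846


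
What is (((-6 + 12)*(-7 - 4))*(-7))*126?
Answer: 58212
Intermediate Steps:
(((-6 + 12)*(-7 - 4))*(-7))*126 = ((6*(-11))*(-7))*126 = -66*(-7)*126 = 462*126 = 58212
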